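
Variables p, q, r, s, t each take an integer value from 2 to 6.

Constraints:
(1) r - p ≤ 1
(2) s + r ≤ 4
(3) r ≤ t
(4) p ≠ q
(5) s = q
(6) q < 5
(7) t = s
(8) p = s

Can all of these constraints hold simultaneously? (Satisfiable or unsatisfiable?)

Unsatisfiable

From constraints 5 and 8, p = s = q, so p = q. But constraint 4 says p ≠ q. Contradiction.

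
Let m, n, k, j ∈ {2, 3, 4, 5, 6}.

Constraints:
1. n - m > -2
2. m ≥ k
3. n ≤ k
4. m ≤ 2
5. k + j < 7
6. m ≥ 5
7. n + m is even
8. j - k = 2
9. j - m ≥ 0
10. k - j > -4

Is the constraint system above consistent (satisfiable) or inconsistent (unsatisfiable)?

From constraint 6: m ≥ 5. From constraint 4: m ≤ 2. But 2 < 5, so no value of m works.

Unsatisfiable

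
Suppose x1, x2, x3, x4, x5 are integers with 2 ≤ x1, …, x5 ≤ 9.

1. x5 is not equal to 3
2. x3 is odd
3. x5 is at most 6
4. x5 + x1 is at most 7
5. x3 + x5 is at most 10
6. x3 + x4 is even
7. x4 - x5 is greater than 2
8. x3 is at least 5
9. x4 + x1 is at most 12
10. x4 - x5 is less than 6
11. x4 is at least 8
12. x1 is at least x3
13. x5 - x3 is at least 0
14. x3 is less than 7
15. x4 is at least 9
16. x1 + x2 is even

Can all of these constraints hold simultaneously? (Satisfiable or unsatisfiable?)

From constraint 15: x4 ≥ 9. From constraints 8 and 12: x1 ≥ x3 ≥ 5. Hence x4 + x1 ≥ 14. But constraint 9 requires x4 + x1 ≤ 12, and 12 < 14. Contradiction.

Unsatisfiable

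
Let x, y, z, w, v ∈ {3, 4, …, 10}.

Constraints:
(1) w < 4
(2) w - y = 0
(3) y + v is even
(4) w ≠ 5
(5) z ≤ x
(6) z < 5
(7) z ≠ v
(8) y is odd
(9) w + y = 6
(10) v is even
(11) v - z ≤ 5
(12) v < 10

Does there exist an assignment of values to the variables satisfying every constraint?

Unsatisfiable

Constraint 8 makes y odd and constraint 10 makes v even, so y + v must be odd. Constraint 3 says y + v is even — contradiction.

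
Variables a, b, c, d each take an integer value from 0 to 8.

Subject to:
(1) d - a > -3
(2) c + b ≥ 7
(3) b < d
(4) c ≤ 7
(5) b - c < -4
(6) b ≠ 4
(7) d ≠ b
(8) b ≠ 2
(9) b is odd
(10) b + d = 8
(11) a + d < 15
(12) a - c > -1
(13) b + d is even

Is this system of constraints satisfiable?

Try a = 7, b = 1, c = 6, d = 7.
Check constraint 1: d - a = 0; constraint 2: c + b = 7. The remaining constraints are straightforward to verify.

Satisfiable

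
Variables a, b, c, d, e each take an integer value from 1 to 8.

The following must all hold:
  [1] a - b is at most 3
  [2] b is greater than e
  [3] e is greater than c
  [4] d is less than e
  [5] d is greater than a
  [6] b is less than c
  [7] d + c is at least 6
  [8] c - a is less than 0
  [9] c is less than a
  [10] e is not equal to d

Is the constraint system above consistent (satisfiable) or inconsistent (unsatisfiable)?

Unsatisfiable

Constraints 2, 4, 5, 6, and 8 give a < d, d < e, e < b, b < c, c < a. Chaining: a < d < e < b < c < a, which forces a < a — impossible.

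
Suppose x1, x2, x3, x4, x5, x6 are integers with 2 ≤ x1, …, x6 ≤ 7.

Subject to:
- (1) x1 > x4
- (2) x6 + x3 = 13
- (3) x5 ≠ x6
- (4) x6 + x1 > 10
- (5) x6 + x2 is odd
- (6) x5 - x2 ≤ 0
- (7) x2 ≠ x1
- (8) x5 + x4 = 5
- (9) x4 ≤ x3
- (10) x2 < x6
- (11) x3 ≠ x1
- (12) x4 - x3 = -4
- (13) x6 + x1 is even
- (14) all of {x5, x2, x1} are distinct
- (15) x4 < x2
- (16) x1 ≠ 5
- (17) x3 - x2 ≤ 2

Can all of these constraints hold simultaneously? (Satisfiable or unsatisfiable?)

One satisfying assignment is x1 = 6, x2 = 5, x3 = 7, x4 = 3, x5 = 2, x6 = 6.
For the less obvious constraints — constraint 2: x6 + x3 = 13; constraint 4: x6 + x1 = 12 — and the others hold by inspection.

Satisfiable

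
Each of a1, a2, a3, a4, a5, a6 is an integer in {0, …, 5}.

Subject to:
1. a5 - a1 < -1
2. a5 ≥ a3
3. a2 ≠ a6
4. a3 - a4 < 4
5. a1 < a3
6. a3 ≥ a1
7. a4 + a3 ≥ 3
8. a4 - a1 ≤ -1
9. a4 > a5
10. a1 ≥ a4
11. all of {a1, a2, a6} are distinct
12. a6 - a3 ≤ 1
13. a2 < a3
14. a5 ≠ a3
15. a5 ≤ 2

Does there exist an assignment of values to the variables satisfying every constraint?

Unsatisfiable

Constraints 2, 5, 8, and 9 give a1 < a3, a3 ≤ a5, a5 < a4, a4 < a1. Chaining: a1 < a3 ≤ a5 < a4 < a1, which forces a1 < a1 — impossible.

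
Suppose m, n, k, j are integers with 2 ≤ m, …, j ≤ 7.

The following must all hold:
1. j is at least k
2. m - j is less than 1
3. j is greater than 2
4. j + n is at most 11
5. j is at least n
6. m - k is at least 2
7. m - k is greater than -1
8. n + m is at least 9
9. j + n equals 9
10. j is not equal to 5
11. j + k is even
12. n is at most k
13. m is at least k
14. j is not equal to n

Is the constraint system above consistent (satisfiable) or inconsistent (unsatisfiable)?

The assignment m = 7, n = 2, k = 5, j = 7 works:
  constraint 2 holds since m - j = 0.
  constraint 4 holds since j + n = 9.
The rest check out directly.

Satisfiable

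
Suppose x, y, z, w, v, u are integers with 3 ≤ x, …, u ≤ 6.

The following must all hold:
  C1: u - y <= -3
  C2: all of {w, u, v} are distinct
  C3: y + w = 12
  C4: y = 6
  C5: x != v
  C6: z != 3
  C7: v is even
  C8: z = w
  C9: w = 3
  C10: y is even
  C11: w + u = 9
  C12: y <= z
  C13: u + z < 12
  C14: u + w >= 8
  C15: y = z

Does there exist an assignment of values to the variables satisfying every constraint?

Unsatisfiable

Constraint 4 fixes y = 6 and constraint 9 fixes w = 3. Constraints 8 and 15 give y = z = w, so y = w. But 6 ≠ 3 — contradiction.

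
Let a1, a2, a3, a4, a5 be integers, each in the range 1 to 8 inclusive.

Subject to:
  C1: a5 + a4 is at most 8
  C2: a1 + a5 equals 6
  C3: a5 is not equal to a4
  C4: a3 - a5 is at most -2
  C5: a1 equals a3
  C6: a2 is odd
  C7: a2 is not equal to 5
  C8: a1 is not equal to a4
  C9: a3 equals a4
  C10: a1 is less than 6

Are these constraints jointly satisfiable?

From constraints 5 and 9, a1 = a3 = a4, so a1 = a4. But constraint 8 says a1 ≠ a4. Contradiction.

Unsatisfiable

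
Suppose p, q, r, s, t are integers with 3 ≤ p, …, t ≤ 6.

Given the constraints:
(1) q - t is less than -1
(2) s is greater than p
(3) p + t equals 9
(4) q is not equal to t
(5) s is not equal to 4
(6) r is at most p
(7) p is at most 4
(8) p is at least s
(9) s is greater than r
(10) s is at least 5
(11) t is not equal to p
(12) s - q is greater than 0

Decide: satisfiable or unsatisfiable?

From constraint 10: s ≥ 5. From constraints 7 and 8: s ≤ p and p ≤ 4, so s ≤ 4. But 4 < 5, so no value of s works.

Unsatisfiable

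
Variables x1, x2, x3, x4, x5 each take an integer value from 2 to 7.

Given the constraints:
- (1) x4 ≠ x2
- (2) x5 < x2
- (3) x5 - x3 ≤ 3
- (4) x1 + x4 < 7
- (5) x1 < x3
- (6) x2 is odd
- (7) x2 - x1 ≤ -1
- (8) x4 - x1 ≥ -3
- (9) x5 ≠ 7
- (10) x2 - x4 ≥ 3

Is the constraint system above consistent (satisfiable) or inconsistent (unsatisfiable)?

Constraints 7, 8, and 10 give x4 − x1 ≥ -3, x1 − x2 ≥ 1, x2 − x4 ≥ 3.
Adding all 3 inequalities: the left sides telescope to 0, and the right sides sum to (-3) + 1 + 3 = 1. So 0 ≥ 1, which is false.

Unsatisfiable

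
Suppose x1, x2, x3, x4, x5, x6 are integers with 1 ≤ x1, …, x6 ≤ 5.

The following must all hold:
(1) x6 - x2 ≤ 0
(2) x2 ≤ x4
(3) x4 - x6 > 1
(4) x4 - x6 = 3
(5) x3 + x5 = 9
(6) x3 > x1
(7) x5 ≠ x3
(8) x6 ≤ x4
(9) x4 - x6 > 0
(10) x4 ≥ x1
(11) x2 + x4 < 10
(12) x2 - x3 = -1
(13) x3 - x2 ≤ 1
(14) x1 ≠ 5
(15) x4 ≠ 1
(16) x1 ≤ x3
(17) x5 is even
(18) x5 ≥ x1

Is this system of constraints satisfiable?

Take x1 = 4, x2 = 4, x3 = 5, x4 = 5, x5 = 4, x6 = 2. Then constraint 1: x6 - x2 = -2; constraint 3: x4 - x6 = 3, and every other listed constraint is also met.

Satisfiable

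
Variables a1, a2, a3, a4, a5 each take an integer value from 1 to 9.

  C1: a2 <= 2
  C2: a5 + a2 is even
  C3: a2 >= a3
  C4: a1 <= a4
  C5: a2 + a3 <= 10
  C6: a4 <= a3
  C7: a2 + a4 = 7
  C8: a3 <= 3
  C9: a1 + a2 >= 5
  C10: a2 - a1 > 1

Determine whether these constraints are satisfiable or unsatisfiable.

Unsatisfiable

From constraint 1: a2 ≤ 2. From constraints 6 and 8: a4 ≤ a3 ≤ 3. Hence a2 + a4 ≤ 5. But constraint 7 requires a2 + a4 = 7, and 7 > 5. Contradiction.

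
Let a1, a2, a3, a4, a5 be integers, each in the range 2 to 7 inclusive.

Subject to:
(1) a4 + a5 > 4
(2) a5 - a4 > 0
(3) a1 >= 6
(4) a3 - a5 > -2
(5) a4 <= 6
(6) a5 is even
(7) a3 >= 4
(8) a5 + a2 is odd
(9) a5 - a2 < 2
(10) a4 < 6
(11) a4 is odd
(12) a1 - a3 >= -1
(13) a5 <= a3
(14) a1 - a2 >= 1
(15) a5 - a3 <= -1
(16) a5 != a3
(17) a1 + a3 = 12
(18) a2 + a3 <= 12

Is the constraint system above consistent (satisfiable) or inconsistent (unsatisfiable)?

Setting (a1, a2, a3, a4, a5) = (7, 5, 5, 3, 4) satisfies everything: constraint 1: a4 + a5 = 7; constraint 2: a5 - a4 = 1, and the others follow.

Satisfiable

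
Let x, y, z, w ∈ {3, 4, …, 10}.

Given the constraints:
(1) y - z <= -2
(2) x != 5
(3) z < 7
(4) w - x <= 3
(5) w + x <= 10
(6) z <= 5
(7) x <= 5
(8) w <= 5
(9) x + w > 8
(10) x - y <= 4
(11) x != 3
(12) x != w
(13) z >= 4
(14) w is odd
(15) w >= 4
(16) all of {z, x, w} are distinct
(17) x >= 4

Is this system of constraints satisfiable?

Unsatisfiable

Constraints 6, 7, 8, 13, 15, and 17 confine each of z, x, w to the 2 values {4, 5}.
Constraint 16 requires all 3 of them to be distinct, but only 2 values are available — impossible by the pigeonhole principle.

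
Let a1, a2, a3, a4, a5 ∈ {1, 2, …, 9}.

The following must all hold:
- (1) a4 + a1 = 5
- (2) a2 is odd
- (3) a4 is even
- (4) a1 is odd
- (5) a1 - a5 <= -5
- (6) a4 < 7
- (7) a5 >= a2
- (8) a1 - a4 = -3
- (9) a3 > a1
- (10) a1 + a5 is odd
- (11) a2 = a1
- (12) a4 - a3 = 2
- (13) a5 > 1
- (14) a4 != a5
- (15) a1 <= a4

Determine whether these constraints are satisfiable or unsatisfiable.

Satisfiable

Take a1 = 1, a2 = 1, a3 = 2, a4 = 4, a5 = 8. Then constraint 1: a4 + a1 = 5; constraint 5: a1 - a5 = -7; constraint 8: a1 - a4 = -3, and every other listed constraint is also met.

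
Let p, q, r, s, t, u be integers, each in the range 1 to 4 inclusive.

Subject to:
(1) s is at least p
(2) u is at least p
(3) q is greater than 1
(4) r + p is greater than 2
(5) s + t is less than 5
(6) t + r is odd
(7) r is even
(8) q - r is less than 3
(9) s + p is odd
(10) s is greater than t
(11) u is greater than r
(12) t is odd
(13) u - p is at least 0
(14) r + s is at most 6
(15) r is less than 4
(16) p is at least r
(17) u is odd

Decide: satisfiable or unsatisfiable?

Try p = 2, q = 2, r = 2, s = 3, t = 1, u = 3.
Check constraint 4: r + p = 4; constraint 5: s + t = 4; constraint 8: q - r = 0. The remaining constraints are straightforward to verify.

Satisfiable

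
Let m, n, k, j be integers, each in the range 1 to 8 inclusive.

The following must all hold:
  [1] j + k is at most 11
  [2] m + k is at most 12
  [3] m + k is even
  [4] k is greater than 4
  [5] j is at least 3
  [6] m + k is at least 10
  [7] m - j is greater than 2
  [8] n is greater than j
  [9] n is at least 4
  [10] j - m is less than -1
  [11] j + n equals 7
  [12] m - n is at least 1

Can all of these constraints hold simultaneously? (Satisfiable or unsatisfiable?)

Setting (m, n, k, j) = (6, 4, 6, 3) satisfies everything: constraint 1: j + k = 9; constraint 2: m + k = 12; constraint 6: m + k = 12, and the others follow.

Satisfiable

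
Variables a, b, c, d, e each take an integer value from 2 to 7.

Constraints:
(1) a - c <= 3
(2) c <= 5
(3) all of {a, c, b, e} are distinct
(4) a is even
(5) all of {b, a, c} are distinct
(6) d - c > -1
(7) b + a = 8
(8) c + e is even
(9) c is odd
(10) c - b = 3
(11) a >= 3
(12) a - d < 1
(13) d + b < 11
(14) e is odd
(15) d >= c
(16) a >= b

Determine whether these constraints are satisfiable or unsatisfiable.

Satisfiable

Try a = 6, b = 2, c = 5, d = 7, e = 3.
Check constraint 1: a - c = 1; constraint 6: d - c = 2. The remaining constraints are straightforward to verify.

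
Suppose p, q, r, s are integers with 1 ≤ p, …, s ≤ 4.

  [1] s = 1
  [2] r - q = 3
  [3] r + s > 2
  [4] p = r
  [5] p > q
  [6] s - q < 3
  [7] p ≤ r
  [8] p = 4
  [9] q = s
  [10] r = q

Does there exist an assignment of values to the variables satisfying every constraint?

Unsatisfiable

Constraint 8 fixes p = 4 and constraint 1 fixes s = 1. Constraints 4, 9, and 10 give p = r = q = s, so p = s. But 4 ≠ 1 — contradiction.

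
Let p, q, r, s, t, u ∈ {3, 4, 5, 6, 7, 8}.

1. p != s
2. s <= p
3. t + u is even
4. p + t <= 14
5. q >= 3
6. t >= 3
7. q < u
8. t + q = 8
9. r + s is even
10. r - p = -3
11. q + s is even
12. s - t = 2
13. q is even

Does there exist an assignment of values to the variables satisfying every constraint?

Try p = 7, q = 4, r = 4, s = 6, t = 4, u = 8.
Check constraint 4: p + t = 11; constraint 8: t + q = 8; constraint 10: r - p = -3. The remaining constraints are straightforward to verify.

Satisfiable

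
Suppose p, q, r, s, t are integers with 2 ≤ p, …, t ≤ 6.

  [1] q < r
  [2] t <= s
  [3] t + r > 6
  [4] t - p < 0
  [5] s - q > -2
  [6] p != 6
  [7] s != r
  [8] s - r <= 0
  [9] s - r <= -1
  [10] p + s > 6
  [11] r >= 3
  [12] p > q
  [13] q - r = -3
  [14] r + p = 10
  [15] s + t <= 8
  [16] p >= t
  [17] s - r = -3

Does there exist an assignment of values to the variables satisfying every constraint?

Try p = 4, q = 3, r = 6, s = 3, t = 3.
Check constraint 3: t + r = 9; constraint 4: t - p = -1. The remaining constraints are straightforward to verify.

Satisfiable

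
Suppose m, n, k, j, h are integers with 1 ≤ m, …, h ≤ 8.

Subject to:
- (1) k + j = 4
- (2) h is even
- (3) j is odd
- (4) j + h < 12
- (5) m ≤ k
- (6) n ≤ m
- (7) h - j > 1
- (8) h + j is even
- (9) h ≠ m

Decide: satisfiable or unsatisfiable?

Unsatisfiable

Constraint 2 makes h even and constraint 3 makes j odd, so h + j must be odd. Constraint 8 says h + j is even — contradiction.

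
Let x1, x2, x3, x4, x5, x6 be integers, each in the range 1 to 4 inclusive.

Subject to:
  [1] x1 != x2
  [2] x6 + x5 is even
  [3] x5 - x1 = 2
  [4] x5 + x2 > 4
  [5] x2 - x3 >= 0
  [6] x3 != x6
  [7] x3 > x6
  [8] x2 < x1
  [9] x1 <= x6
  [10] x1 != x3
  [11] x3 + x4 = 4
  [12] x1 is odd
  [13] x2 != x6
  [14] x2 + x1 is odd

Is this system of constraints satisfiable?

Constraints 5, 7, 8, and 9 give x1 ≤ x6, x6 < x3, x3 ≤ x2, x2 < x1. Chaining: x1 ≤ x6 < x3 ≤ x2 < x1, which forces x1 < x1 — impossible.

Unsatisfiable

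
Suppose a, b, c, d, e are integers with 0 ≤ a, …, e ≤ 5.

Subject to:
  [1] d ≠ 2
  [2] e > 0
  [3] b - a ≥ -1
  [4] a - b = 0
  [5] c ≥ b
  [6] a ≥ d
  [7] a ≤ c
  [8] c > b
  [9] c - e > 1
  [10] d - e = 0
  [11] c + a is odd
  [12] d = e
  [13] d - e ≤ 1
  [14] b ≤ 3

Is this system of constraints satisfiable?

Satisfiable

Take a = 1, b = 1, c = 4, d = 1, e = 1. Then constraint 3: b - a = 0; constraint 4: a - b = 0; constraint 9: c - e = 3, and every other listed constraint is also met.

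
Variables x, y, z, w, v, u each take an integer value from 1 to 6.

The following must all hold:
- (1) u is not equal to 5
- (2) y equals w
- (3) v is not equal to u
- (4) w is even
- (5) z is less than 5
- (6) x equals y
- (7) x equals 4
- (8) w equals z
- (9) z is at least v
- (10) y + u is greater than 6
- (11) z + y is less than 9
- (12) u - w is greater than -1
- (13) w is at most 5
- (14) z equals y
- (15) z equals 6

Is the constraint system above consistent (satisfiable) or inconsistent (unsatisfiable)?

Unsatisfiable

Constraint 7 fixes x = 4 and constraint 15 fixes z = 6. Constraints 2, 6, and 8 give x = y = w = z, so x = z. But 4 ≠ 6 — contradiction.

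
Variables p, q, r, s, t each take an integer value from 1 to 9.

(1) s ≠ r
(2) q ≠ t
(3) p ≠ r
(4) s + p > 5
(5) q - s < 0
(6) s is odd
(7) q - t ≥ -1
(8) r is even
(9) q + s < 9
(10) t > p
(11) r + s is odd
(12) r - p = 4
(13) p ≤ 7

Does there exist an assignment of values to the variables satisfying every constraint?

Satisfiable

Try p = 2, q = 3, r = 6, s = 5, t = 4.
Check constraint 4: s + p = 7; constraint 5: q - s = -2; constraint 7: q - t = -1. The remaining constraints are straightforward to verify.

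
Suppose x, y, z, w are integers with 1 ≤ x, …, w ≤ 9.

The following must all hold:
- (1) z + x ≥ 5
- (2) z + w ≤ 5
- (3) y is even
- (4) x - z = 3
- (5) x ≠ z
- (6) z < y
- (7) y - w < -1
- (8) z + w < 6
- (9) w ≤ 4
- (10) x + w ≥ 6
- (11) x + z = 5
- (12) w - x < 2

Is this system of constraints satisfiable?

Try x = 4, y = 2, z = 1, w = 4.
Check constraint 1: z + x = 5; constraint 2: z + w = 5; constraint 4: x - z = 3. The remaining constraints are straightforward to verify.

Satisfiable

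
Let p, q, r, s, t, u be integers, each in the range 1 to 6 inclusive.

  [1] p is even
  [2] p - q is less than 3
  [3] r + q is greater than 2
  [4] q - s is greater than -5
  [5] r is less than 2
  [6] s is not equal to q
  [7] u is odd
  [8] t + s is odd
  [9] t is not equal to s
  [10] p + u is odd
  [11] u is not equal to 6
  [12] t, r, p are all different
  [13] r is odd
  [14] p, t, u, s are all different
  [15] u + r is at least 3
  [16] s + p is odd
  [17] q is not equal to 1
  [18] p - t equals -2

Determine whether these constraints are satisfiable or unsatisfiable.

Setting (p, q, r, s, t, u) = (4, 3, 1, 5, 6, 3) satisfies everything: constraint 2: p - q = 1; constraint 3: r + q = 4, and the others follow.

Satisfiable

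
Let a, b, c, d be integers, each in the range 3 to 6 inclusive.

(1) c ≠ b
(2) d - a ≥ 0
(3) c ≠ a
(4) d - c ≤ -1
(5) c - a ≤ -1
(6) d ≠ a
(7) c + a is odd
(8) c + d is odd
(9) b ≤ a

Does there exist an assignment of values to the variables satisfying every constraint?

Constraints 2, 4, and 5 give c − d ≥ 1, d − a ≥ 0, a − c ≥ 1.
Adding all 3 inequalities: the left sides telescope to 0, and the right sides sum to 1 + 0 + 1 = 2. So 0 ≥ 2, which is false.

Unsatisfiable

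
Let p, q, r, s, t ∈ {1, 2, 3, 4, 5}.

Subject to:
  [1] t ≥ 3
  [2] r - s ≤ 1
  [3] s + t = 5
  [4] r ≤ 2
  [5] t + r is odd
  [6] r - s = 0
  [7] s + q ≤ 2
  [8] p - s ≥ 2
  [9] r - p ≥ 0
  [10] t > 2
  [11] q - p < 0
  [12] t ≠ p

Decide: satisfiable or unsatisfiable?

Unsatisfiable

Constraints 2, 8, and 9 give p − s ≥ 2, s − r ≥ -1, r − p ≥ 0.
Adding all 3 inequalities: the left sides telescope to 0, and the right sides sum to 2 + (-1) + 0 = 1. So 0 ≥ 1, which is false.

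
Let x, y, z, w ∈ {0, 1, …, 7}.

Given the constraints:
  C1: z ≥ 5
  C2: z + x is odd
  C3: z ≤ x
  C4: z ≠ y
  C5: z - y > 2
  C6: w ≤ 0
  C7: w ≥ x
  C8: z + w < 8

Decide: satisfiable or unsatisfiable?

Unsatisfiable

From constraints 1 and 3: x ≥ z and z ≥ 5, so x ≥ 5. From constraints 6 and 7: x ≤ w and w ≤ 0, so x ≤ 0. But 0 < 5, so no value of x works.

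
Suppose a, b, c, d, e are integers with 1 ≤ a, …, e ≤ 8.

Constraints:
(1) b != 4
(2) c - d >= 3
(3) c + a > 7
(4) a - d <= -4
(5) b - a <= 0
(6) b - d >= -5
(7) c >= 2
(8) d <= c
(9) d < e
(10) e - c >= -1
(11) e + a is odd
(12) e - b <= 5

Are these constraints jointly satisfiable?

Unsatisfiable

Constraints 2, 4, 5, 10, and 12 give a − b ≥ 0, b − e ≥ -5, e − c ≥ -1, c − d ≥ 3, d − a ≥ 4.
Adding all 5 inequalities: the left sides telescope to 0, and the right sides sum to 0 + (-5) + (-1) + 3 + 4 = 1. So 0 ≥ 1, which is false.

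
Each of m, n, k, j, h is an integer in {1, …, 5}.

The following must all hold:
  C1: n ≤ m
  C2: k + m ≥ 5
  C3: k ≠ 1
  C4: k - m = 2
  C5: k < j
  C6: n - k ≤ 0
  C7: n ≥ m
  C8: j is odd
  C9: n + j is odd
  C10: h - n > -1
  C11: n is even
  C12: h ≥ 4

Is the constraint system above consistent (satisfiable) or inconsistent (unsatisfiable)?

Try m = 2, n = 2, k = 4, j = 5, h = 4.
Check constraint 2: k + m = 6; constraint 4: k - m = 2. The remaining constraints are straightforward to verify.

Satisfiable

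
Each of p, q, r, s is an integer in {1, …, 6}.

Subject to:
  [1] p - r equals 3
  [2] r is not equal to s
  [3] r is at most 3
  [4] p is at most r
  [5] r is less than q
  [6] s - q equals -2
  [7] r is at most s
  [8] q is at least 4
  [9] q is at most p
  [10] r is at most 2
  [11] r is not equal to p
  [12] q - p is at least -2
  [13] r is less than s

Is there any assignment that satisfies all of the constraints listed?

From constraints 8 and 9: p ≥ q and q ≥ 4, so p ≥ 4. From constraints 4 and 10: p ≤ r and r ≤ 2, so p ≤ 2. But 2 < 4, so no value of p works.

Unsatisfiable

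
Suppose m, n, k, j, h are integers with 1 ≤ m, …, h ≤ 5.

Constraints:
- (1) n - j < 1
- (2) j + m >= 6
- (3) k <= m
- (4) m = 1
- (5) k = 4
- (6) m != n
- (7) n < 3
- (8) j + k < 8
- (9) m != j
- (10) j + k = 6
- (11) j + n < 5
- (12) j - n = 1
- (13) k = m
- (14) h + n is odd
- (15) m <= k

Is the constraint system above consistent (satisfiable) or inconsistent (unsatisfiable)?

Constraint 5 fixes k = 4 and constraint 4 fixes m = 1, but constraint 13 requires k = m. Since 4 ≠ 1, contradiction.

Unsatisfiable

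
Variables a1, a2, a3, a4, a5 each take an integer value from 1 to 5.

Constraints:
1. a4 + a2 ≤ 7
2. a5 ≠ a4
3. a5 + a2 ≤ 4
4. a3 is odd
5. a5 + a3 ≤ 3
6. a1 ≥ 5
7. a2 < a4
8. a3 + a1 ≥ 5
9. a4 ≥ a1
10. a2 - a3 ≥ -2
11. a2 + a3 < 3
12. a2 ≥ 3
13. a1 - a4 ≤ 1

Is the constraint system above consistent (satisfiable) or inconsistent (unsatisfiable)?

Unsatisfiable

From constraints 6 and 9: a4 ≥ a1 ≥ 5. From constraint 12: a2 ≥ 3. Hence a4 + a2 ≥ 8. But constraint 1 requires a4 + a2 ≤ 7, and 7 < 8. Contradiction.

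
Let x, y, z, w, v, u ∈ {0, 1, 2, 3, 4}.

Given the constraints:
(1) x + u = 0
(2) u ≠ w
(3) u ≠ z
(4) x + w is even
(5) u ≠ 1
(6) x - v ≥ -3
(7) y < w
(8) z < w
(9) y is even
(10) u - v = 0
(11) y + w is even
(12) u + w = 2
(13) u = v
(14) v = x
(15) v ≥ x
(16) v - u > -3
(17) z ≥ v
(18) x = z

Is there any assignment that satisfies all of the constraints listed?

From constraints 13, 14, and 18, u = v = x = z, so u = z. But constraint 3 says u ≠ z. Contradiction.

Unsatisfiable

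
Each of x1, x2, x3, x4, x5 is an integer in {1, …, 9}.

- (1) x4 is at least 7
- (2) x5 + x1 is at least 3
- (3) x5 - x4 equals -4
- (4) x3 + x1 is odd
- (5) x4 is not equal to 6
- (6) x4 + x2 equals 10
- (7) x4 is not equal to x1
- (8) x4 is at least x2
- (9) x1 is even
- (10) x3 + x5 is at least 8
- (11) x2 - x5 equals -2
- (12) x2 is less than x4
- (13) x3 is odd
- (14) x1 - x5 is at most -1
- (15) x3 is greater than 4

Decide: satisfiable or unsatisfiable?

Take x1 = 2, x2 = 2, x3 = 7, x4 = 8, x5 = 4. Then constraint 2: x5 + x1 = 6; constraint 3: x5 - x4 = -4; constraint 6: x4 + x2 = 10, and every other listed constraint is also met.

Satisfiable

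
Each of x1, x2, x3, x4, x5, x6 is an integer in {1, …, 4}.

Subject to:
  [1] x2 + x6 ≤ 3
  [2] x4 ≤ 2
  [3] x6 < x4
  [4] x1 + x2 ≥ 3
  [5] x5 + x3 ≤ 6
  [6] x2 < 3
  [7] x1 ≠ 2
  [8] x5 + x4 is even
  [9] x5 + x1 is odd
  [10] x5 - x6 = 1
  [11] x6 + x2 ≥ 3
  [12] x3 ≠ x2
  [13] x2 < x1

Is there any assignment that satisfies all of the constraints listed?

One satisfying assignment is x1 = 3, x2 = 2, x3 = 1, x4 = 2, x5 = 2, x6 = 1.
For the less obvious constraints — constraint 1: x2 + x6 = 3; constraint 4: x1 + x2 = 5; constraint 5: x5 + x3 = 3 — and the others hold by inspection.

Satisfiable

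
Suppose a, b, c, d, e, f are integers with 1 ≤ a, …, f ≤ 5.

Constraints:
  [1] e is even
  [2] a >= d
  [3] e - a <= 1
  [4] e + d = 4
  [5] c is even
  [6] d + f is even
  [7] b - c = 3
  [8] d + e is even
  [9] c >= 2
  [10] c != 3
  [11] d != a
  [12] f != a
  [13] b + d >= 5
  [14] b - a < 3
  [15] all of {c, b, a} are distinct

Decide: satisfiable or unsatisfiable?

Try a = 4, b = 5, c = 2, d = 2, e = 2, f = 2.
Check constraint 3: e - a = -2; constraint 4: e + d = 4; constraint 7: b - c = 3. The remaining constraints are straightforward to verify.

Satisfiable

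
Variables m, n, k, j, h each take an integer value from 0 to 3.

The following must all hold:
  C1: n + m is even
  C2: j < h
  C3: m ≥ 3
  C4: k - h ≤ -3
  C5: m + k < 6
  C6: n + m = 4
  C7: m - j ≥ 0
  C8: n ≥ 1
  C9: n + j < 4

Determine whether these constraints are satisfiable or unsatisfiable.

Setting (m, n, k, j, h) = (3, 1, 0, 0, 3) satisfies everything: constraint 4: k - h = -3; constraint 5: m + k = 3; constraint 6: n + m = 4, and the others follow.

Satisfiable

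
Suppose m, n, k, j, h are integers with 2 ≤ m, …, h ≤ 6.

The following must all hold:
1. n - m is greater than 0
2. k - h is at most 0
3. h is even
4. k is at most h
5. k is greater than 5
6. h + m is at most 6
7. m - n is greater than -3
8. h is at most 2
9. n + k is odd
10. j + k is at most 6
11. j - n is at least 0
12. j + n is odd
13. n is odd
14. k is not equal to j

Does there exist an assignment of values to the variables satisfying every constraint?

From constraint 5: k ≥ 6. From constraints 4 and 8: k ≤ h and h ≤ 2, so k ≤ 2. But 2 < 6, so no value of k works.

Unsatisfiable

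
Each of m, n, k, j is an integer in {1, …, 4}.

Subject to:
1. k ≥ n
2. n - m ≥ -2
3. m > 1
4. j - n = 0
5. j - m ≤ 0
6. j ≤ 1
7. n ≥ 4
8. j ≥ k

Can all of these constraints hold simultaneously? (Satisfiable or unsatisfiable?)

Unsatisfiable

From constraints 1 and 7: k ≥ n and n ≥ 4, so k ≥ 4. From constraints 6 and 8: k ≤ j and j ≤ 1, so k ≤ 1. But 1 < 4, so no value of k works.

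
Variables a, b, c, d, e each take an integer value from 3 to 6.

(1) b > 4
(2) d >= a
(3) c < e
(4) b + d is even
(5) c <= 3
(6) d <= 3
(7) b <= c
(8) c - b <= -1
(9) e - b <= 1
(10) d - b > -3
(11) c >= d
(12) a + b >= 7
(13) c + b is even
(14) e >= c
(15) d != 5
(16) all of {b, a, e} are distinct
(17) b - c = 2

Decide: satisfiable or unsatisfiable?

From constraints 2 and 6: a ≤ d ≤ 3. From constraints 5 and 7: b ≤ c ≤ 3. Hence a + b ≤ 6. But constraint 12 requires a + b ≥ 7, and 7 > 6. Contradiction.

Unsatisfiable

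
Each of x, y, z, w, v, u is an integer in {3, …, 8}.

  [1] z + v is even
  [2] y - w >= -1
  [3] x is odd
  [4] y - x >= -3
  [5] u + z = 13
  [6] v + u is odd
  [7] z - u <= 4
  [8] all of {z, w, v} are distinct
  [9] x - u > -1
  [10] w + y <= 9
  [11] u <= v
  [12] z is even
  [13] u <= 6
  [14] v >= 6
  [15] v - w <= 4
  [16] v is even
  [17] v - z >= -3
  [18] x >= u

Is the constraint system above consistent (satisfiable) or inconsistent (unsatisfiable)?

Satisfiable

One satisfying assignment is x = 7, y = 4, z = 8, w = 4, v = 6, u = 5.
For the less obvious constraints — constraint 2: y - w = 0; constraint 4: y - x = -3 — and the others hold by inspection.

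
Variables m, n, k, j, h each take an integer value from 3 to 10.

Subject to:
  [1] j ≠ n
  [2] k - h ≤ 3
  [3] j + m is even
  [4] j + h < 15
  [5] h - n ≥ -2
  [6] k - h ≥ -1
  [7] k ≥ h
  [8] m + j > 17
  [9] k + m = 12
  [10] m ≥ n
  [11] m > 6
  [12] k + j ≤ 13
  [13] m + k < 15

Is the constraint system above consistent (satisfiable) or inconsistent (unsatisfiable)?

Satisfiable

The assignment m = 9, n = 5, k = 3, j = 9, h = 3 works:
  constraint 2 holds since k - h = 0.
  constraint 4 holds since j + h = 12.
The rest check out directly.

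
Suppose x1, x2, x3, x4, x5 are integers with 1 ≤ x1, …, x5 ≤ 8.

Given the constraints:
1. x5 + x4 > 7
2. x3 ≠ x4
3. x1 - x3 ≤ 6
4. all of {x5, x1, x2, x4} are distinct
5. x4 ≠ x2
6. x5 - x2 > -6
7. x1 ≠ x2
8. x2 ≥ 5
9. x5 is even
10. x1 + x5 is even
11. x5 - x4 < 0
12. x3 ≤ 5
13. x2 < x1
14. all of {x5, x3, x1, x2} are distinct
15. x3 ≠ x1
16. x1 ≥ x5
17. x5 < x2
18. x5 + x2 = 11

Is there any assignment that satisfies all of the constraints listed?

The assignment x1 = 8, x2 = 7, x3 = 5, x4 = 6, x5 = 4 works:
  constraint 1 holds since x5 + x4 = 10.
  constraint 3 holds since x1 - x3 = 3.
  constraint 6 holds since x5 - x2 = -3.
The rest check out directly.

Satisfiable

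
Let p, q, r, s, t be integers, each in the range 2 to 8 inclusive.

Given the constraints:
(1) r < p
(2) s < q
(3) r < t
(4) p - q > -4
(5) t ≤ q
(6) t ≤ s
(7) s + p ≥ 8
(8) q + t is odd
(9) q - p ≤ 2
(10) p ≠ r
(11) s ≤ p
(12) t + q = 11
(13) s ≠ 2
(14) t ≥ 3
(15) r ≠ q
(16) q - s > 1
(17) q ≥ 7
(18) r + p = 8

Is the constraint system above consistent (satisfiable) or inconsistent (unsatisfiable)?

Try p = 6, q = 7, r = 2, s = 5, t = 4.
Check constraint 4: p - q = -1; constraint 7: s + p = 11; constraint 9: q - p = 1. The remaining constraints are straightforward to verify.

Satisfiable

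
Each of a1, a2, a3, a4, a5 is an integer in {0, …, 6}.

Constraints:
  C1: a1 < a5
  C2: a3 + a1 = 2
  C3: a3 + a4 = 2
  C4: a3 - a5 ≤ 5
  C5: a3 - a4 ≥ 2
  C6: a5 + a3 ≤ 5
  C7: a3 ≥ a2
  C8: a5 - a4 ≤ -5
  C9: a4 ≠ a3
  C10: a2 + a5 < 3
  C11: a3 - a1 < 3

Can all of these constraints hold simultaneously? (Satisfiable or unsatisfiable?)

Unsatisfiable

Constraints 4, 5, and 8 give a4 − a5 ≥ 5, a5 − a3 ≥ -5, a3 − a4 ≥ 2.
Adding all 3 inequalities: the left sides telescope to 0, and the right sides sum to 5 + (-5) + 2 = 2. So 0 ≥ 2, which is false.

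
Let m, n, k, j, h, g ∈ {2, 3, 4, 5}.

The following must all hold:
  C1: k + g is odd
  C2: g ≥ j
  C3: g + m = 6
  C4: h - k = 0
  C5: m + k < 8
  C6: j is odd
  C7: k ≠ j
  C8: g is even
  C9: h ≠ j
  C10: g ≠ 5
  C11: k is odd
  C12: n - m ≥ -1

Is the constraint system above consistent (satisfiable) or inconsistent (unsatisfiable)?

One satisfying assignment is m = 2, n = 3, k = 5, j = 3, h = 5, g = 4.
For the less obvious constraints — constraint 3: g + m = 6; constraint 4: h - k = 0; constraint 5: m + k = 7 — and the others hold by inspection.

Satisfiable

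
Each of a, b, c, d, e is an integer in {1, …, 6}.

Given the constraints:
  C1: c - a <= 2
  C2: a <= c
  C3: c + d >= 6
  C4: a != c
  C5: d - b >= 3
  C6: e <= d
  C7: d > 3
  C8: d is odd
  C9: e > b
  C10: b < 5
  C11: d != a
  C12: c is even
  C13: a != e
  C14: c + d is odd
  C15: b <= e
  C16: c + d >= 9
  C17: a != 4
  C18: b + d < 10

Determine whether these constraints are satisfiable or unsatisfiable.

Satisfiable

Setting (a, b, c, d, e) = (2, 2, 4, 5, 5) satisfies everything: constraint 1: c - a = 2; constraint 3: c + d = 9; constraint 5: d - b = 3, and the others follow.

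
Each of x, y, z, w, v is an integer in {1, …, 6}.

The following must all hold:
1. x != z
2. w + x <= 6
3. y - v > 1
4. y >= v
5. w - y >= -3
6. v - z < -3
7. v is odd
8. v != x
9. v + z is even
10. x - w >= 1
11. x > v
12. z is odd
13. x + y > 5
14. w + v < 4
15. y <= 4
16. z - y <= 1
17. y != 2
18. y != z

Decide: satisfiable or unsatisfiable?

One satisfying assignment is x = 2, y = 4, z = 5, w = 1, v = 1.
For the less obvious constraints — constraint 2: w + x = 3; constraint 3: y - v = 3; constraint 5: w - y = -3 — and the others hold by inspection.

Satisfiable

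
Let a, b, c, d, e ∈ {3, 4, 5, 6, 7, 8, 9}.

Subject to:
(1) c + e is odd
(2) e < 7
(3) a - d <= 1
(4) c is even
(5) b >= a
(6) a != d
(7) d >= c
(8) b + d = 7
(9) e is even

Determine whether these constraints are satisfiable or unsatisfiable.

Unsatisfiable

Constraint 4 makes c even and constraint 9 makes e even, so c + e must be even. Constraint 1 says c + e is odd — contradiction.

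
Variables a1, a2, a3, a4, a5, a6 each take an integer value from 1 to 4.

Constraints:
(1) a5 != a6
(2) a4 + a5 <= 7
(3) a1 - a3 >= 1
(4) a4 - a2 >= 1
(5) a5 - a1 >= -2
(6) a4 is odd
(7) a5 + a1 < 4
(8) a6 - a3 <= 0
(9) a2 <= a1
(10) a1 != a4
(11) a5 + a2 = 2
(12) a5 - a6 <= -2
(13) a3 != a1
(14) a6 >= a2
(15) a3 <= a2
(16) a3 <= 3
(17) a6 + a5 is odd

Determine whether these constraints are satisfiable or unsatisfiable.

Constraints 3, 5, 8, and 12 give a5 − a1 ≥ -2, a1 − a3 ≥ 1, a3 − a6 ≥ 0, a6 − a5 ≥ 2.
Adding all 4 inequalities: the left sides telescope to 0, and the right sides sum to (-2) + 1 + 0 + 2 = 1. So 0 ≥ 1, which is false.

Unsatisfiable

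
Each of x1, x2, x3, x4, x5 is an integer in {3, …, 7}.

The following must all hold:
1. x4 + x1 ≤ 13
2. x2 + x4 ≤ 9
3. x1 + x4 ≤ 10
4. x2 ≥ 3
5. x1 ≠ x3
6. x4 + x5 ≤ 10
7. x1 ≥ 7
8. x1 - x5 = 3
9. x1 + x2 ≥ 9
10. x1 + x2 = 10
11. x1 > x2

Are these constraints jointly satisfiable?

Try x1 = 7, x2 = 3, x3 = 5, x4 = 3, x5 = 4.
Check constraint 1: x4 + x1 = 10; constraint 2: x2 + x4 = 6. The remaining constraints are straightforward to verify.

Satisfiable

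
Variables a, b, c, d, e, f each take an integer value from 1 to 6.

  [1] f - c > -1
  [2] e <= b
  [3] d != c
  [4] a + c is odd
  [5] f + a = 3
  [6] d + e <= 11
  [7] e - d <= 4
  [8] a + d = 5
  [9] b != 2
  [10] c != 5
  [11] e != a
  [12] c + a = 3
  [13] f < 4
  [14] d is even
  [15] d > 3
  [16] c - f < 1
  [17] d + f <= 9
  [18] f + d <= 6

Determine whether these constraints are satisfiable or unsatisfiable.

Satisfiable

One satisfying assignment is a = 1, b = 6, c = 2, d = 4, e = 6, f = 2.
For the less obvious constraints — constraint 1: f - c = 0; constraint 5: f + a = 3 — and the others hold by inspection.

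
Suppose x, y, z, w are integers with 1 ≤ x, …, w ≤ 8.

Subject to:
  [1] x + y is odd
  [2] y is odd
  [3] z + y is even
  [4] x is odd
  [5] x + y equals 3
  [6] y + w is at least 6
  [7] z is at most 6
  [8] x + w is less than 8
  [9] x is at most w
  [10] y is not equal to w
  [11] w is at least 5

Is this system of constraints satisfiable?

Constraint 4 makes x odd and constraint 2 makes y odd, so x + y must be even. Constraint 1 says x + y is odd — contradiction.

Unsatisfiable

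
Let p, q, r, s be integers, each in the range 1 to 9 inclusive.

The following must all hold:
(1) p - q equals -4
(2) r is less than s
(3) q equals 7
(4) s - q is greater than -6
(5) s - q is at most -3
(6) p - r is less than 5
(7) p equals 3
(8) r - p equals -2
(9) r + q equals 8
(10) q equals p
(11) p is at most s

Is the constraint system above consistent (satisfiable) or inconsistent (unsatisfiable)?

Constraint 3 fixes q = 7 and constraint 7 fixes p = 3, but constraint 10 requires q = p. Since 7 ≠ 3, contradiction.

Unsatisfiable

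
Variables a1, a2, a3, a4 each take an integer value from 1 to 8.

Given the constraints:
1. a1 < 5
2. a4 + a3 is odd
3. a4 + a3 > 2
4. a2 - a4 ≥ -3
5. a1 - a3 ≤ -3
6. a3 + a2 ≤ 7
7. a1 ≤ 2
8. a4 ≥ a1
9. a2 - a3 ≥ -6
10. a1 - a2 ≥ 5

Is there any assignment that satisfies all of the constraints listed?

Constraints 5, 9, and 10 give a1 − a2 ≥ 5, a2 − a3 ≥ -6, a3 − a1 ≥ 3.
Adding all 3 inequalities: the left sides telescope to 0, and the right sides sum to 5 + (-6) + 3 = 2. So 0 ≥ 2, which is false.

Unsatisfiable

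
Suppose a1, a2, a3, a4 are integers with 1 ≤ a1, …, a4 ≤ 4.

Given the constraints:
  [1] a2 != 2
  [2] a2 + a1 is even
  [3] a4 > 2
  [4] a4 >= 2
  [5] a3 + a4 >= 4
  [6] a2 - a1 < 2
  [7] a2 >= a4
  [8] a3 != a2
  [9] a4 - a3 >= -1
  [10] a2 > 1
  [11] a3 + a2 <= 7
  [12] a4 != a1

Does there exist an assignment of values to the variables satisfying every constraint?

The assignment a1 = 4, a2 = 4, a3 = 3, a4 = 3 works:
  constraint 5 holds since a3 + a4 = 6.
  constraint 6 holds since a2 - a1 = 0.
The rest check out directly.

Satisfiable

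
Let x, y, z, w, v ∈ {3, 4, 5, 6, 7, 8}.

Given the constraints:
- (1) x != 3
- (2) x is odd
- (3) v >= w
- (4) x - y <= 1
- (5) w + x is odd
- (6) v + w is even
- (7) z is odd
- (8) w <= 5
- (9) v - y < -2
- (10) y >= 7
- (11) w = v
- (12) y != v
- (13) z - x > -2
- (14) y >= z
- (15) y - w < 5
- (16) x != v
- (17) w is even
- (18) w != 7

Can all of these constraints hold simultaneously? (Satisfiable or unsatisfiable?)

Satisfiable

Setting (x, y, z, w, v) = (7, 8, 7, 4, 4) satisfies everything: constraint 4: x - y = -1; constraint 9: v - y = -4, and the others follow.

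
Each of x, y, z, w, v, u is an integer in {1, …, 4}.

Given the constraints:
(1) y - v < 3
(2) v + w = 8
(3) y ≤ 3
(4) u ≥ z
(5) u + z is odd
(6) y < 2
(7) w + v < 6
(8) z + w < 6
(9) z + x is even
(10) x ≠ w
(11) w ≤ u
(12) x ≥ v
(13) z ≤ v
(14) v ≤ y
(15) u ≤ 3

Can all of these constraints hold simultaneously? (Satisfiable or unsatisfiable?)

Unsatisfiable

From constraints 3 and 14: v ≤ y ≤ 3. From constraints 11 and 15: w ≤ u ≤ 3. Hence v + w ≤ 6. But constraint 2 requires v + w = 8, and 8 > 6. Contradiction.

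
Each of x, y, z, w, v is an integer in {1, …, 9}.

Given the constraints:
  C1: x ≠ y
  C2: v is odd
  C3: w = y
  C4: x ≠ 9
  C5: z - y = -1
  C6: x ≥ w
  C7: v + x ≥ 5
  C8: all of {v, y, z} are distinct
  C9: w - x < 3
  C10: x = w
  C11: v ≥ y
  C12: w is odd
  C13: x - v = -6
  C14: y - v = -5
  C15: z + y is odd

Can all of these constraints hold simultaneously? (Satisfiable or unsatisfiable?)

From constraints 3 and 10, x = w = y, so x = y. But constraint 1 says x ≠ y. Contradiction.

Unsatisfiable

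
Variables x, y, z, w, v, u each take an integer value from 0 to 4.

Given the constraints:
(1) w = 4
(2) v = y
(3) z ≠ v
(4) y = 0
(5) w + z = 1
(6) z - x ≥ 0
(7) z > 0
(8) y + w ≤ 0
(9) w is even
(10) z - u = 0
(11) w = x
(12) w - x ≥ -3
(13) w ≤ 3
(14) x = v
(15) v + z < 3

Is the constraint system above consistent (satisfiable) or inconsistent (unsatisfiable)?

Unsatisfiable

Constraint 1 fixes w = 4 and constraint 4 fixes y = 0. Constraints 2, 11, and 14 give w = x = v = y, so w = y. But 4 ≠ 0 — contradiction.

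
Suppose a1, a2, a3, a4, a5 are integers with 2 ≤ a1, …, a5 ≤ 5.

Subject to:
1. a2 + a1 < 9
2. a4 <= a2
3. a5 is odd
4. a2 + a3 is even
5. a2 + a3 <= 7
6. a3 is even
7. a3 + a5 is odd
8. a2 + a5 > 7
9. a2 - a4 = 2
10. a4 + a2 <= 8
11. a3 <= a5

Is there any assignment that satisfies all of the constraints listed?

Satisfiable

One satisfying assignment is a1 = 2, a2 = 4, a3 = 2, a4 = 2, a5 = 5.
For the less obvious constraints — constraint 1: a2 + a1 = 6; constraint 5: a2 + a3 = 6; constraint 8: a2 + a5 = 9 — and the others hold by inspection.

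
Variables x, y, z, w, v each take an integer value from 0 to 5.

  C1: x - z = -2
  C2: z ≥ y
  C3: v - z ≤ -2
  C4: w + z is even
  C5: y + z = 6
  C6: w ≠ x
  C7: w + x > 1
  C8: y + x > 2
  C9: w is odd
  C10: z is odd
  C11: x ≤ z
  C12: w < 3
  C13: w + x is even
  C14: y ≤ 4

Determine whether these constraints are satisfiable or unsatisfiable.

The assignment x = 3, y = 1, z = 5, w = 1, v = 1 works:
  constraint 1 holds since x - z = -2.
  constraint 3 holds since v - z = -4.
  constraint 5 holds since y + z = 6.
The rest check out directly.

Satisfiable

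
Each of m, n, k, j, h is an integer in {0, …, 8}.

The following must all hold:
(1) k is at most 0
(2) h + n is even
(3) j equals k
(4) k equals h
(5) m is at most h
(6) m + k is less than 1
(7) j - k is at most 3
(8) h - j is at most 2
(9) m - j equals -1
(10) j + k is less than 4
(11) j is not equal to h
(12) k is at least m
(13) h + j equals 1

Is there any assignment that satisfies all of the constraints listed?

From constraints 3 and 4, j = k = h, so j = h. But constraint 11 says j ≠ h. Contradiction.

Unsatisfiable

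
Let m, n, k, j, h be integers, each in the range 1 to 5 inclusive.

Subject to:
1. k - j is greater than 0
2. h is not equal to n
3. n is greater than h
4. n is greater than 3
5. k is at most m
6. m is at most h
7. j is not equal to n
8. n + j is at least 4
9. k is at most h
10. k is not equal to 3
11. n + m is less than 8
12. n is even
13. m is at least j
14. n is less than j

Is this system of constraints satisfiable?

Unsatisfiable

Constraints 1, 3, 5, 6, and 14 give n < j, j < k, k ≤ m, m ≤ h, h < n. Chaining: n < j < k ≤ m ≤ h < n, which forces n < n — impossible.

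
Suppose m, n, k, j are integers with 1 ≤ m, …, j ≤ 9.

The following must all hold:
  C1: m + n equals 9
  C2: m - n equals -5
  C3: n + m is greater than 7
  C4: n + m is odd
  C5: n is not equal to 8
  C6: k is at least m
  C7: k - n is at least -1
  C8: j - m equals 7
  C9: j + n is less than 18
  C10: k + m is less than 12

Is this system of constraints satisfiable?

Satisfiable

Try m = 2, n = 7, k = 7, j = 9.
Check constraint 1: m + n = 9; constraint 2: m - n = -5; constraint 3: n + m = 9. The remaining constraints are straightforward to verify.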